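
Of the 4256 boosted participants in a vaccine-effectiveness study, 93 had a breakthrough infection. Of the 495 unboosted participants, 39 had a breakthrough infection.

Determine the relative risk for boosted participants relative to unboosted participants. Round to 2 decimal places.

0.28

risk, boosted participants = 93/4256 = 0.02185
risk, unboosted participants = 39/495 = 0.07879
RR = 0.02185 / 0.07879 = 0.28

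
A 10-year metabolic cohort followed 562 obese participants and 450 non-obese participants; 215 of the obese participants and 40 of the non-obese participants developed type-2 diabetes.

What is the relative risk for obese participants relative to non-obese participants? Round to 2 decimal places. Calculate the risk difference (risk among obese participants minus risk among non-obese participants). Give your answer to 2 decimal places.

RR = 4.30; RD = 0.29

risk, obese participants = 215/562 = 0.3826
risk, non-obese participants = 40/450 = 0.0889
RR = 0.3826 / 0.0889 = 4.30
risk difference = 0.3826 − 0.0889 = 0.29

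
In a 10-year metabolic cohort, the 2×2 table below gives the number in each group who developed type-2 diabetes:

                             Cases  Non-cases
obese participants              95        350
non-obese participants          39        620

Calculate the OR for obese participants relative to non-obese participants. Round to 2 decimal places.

OR = (95 × 620) / (350 × 39) = 58900/13650 ≈ 4.32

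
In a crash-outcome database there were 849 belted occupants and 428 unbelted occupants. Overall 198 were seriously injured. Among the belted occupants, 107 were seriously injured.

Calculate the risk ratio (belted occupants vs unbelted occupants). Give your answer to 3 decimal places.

belted occupants without the outcome: 849 − 107 = 742
unbelted occupants with the outcome: 198 − 107 = 91
unbelted occupants without the outcome: 428 − 91 = 337
risk, belted occupants = 107/849 = 0.1260
risk, unbelted occupants = 91/428 = 0.2126
RR = 0.1260 / 0.2126 = 0.593

0.593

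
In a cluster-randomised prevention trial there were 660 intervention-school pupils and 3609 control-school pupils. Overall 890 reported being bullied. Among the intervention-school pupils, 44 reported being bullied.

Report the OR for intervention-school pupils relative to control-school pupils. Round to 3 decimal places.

0.233

intervention-school pupils without the outcome: 660 − 44 = 616
control-school pupils with the outcome: 890 − 44 = 846
control-school pupils without the outcome: 3609 − 846 = 2763
OR = (44 × 2763) / (616 × 846) = 121572/521136 ≈ 0.233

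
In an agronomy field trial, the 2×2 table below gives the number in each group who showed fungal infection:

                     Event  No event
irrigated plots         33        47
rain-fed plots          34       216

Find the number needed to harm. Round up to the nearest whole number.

4

risk, irrigated plots = 33/80 = 0.412500
risk, rain-fed plots = 34/250 = 0.136000
absolute risk difference = 0.276500
1 / 0.276500 = 3.617 → round up → 4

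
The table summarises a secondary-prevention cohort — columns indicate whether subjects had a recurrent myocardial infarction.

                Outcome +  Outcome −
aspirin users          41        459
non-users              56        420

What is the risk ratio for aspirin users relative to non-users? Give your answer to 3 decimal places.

RR = 0.697

risk, aspirin users = 41/500 = 0.0820
risk, non-users = 56/476 = 0.1176
RR = 0.0820 / 0.1176 = 0.697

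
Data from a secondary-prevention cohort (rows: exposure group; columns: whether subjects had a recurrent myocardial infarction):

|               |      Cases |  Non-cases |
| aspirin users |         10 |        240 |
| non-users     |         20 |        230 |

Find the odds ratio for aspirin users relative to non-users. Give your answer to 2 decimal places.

OR = (10 × 230) / (240 × 20) = 2300/4800 ≈ 0.48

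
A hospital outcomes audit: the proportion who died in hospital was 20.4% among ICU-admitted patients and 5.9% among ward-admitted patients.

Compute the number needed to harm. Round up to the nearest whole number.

NNH = 7

absolute risk difference = 0.145000
1 / 0.145000 = 6.897 → round up → 7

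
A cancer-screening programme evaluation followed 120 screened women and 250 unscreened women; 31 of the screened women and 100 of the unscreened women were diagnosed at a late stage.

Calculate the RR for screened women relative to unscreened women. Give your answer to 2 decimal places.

RR: 0.65

risk, screened women = 31/120 = 0.2583
risk, unscreened women = 100/250 = 0.4000
RR = 0.2583 / 0.4000 = 0.65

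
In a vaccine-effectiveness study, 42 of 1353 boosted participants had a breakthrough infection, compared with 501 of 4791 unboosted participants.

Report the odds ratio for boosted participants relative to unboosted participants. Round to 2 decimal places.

OR = (42 × 4290) / (1311 × 501) = 180180/656811 ≈ 0.27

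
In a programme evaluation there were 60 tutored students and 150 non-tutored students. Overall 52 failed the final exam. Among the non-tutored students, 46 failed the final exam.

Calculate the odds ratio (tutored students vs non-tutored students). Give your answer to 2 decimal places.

OR ≈ 0.25

tutored students with the outcome: 52 − 46 = 6
tutored students without the outcome: 60 − 6 = 54
non-tutored students without the outcome: 150 − 46 = 104
odds, tutored students = 6/54 = 0.1111
odds, non-tutored students = 46/104 = 0.4423
OR = 0.1111 / 0.4423 = 0.25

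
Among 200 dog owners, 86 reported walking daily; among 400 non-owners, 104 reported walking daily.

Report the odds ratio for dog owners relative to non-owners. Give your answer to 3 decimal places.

OR: 2.147

odds, dog owners = 86/114 = 0.7544
odds, non-owners = 104/296 = 0.3514
OR = 0.7544 / 0.3514 = 2.147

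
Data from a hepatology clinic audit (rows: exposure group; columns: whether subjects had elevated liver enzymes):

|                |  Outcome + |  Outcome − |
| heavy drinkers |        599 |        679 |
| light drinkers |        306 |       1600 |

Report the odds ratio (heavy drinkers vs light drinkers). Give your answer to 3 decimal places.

OR = (599 × 1600) / (679 × 306) = 958400/207774 ≈ 4.613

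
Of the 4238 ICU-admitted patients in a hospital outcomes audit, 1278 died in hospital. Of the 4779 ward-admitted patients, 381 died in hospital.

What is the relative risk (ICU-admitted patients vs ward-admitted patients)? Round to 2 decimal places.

RR: 3.78

risk, ICU-admitted patients = 1278/4238 = 0.3016
risk, ward-admitted patients = 381/4779 = 0.0797
RR = 0.3016 / 0.0797 = 3.78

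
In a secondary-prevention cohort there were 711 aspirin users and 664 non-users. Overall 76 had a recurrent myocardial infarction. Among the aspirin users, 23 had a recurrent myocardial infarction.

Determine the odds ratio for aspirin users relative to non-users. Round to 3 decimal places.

0.385

aspirin users without the outcome: 711 − 23 = 688
non-users with the outcome: 76 − 23 = 53
non-users without the outcome: 664 − 53 = 611
odds, aspirin users = 23/688 = 0.03343
odds, non-users = 53/611 = 0.08674
OR = 0.03343 / 0.08674 = 0.385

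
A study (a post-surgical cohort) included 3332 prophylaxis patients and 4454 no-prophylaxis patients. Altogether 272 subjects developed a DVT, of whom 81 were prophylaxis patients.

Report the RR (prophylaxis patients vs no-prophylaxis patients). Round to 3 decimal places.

RR ≈ 0.567

prophylaxis patients without the outcome: 3332 − 81 = 3251
no-prophylaxis patients with the outcome: 272 − 81 = 191
no-prophylaxis patients without the outcome: 4454 − 191 = 4263
risk, prophylaxis patients = 81/3332 = 0.02431
risk, no-prophylaxis patients = 191/4454 = 0.04288
RR = 0.02431 / 0.04288 = 0.567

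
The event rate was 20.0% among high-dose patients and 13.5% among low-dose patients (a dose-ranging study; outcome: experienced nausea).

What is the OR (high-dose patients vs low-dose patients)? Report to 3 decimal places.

OR ≈ 1.602

odds, high-dose patients = 0.2000/0.8000 = 0.2500
odds, low-dose patients = 0.1350/0.8650 = 0.1561
OR = 0.2500 / 0.1561 = 1.602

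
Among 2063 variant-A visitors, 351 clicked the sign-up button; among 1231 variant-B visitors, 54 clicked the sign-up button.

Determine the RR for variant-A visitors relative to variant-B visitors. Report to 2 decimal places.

RR ≈ 3.88

risk, variant-A visitors = 351/2063 = 0.17014
risk, variant-B visitors = 54/1231 = 0.04387
RR = 0.17014 / 0.04387 = 3.88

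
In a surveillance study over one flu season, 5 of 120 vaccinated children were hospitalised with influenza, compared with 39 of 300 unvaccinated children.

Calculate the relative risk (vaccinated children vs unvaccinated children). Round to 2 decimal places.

risk, vaccinated children = 5/120 = 0.04167
risk, unvaccinated children = 39/300 = 0.13000
RR = 0.04167 / 0.13000 = 0.32

RR: 0.32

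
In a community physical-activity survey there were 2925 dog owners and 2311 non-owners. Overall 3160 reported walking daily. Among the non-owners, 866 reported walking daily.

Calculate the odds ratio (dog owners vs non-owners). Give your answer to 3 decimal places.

OR: 6.066

dog owners with the outcome: 3160 − 866 = 2294
dog owners without the outcome: 2925 − 2294 = 631
non-owners without the outcome: 2311 − 866 = 1445
odds, dog owners = 2294/631 = 3.6355
odds, non-owners = 866/1445 = 0.5993
OR = 3.6355 / 0.5993 = 6.066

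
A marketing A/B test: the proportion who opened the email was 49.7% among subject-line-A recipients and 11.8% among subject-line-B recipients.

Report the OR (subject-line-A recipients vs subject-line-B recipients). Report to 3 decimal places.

odds, subject-line-A recipients = 0.4970/0.5030 = 0.9881
odds, subject-line-B recipients = 0.1180/0.8820 = 0.1338
OR = 0.9881 / 0.1338 = 7.385

7.385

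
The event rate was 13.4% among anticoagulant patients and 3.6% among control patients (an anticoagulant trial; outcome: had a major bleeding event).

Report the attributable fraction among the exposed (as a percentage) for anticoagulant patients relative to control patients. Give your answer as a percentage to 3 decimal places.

AR% = (0.13400 − 0.03600) / 0.13400 = 0.7313 → 73.134%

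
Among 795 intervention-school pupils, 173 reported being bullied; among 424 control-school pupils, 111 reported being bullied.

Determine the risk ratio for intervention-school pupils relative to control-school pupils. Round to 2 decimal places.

RR ≈ 0.83

risk, intervention-school pupils = 173/795 = 0.2176
risk, control-school pupils = 111/424 = 0.2618
RR = 0.2176 / 0.2618 = 0.83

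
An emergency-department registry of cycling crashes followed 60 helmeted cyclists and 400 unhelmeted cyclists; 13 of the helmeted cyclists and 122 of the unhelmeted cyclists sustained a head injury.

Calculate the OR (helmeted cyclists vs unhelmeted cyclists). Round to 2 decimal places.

odds, helmeted cyclists = 13/47 = 0.2766
odds, unhelmeted cyclists = 122/278 = 0.4388
OR = 0.2766 / 0.4388 = 0.63

0.63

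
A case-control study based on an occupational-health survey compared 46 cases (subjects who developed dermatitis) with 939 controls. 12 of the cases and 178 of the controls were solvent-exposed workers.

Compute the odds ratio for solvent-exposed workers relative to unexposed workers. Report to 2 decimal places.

OR = 1.51

odds, solvent-exposed workers = 12/178 = 0.06742
odds, unexposed workers = 34/761 = 0.04468
OR = 0.06742 / 0.04468 = 1.51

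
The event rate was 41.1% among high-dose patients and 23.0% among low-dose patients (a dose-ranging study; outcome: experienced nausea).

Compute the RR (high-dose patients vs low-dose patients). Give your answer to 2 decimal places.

RR = 0.4110 / 0.2300 = 1.79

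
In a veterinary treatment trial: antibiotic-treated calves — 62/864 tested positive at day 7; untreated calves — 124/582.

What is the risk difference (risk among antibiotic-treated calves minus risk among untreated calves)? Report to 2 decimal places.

risk, antibiotic-treated calves = 62/864 = 0.0718
risk, untreated calves = 124/582 = 0.2131
risk difference = 0.0718 − 0.2131 = -0.14

RD = -0.14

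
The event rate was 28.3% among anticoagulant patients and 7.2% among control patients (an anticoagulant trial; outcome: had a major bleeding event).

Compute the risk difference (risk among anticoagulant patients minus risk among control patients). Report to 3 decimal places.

risk difference = 0.2830 − 0.0720 = 0.211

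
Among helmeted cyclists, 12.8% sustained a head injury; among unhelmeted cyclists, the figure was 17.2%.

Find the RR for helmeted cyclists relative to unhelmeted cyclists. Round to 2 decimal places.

RR = 0.1280 / 0.1720 = 0.74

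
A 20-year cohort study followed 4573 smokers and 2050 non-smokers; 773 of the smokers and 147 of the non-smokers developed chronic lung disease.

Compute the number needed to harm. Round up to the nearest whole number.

risk, smokers = 773/4573 = 0.169036
risk, non-smokers = 147/2050 = 0.071707
absolute risk difference = 0.097328
1 / 0.097328 = 10.275 → round up → 11

NNH ≈ 11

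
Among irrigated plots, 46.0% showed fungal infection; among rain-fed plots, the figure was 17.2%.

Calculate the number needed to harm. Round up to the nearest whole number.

NNH: 4

absolute risk difference = 0.288000
1 / 0.288000 = 3.472 → round up → 4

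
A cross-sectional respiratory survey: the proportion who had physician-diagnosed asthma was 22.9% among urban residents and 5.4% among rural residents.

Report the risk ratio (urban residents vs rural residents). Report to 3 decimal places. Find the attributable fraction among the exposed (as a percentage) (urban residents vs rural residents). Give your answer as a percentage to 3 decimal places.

RR = 4.241; AR% = 76.419%

RR = 0.2290 / 0.0540 = 4.241
AR% = (0.2290 − 0.0540) / 0.2290 = 0.7642 → 76.419%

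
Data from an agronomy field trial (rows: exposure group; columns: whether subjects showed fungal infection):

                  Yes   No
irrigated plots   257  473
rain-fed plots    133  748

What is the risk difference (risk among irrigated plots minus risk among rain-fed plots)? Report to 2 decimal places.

RD = 0.20

risk, irrigated plots = 257/730 = 0.3521
risk, rain-fed plots = 133/881 = 0.1510
risk difference = 0.3521 − 0.1510 = 0.20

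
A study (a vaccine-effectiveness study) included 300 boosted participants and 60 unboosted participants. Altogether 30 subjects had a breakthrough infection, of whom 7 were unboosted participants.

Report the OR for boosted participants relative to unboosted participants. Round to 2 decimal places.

0.63

boosted participants with the outcome: 30 − 7 = 23
boosted participants without the outcome: 300 − 23 = 277
unboosted participants without the outcome: 60 − 7 = 53
OR = (23 × 53) / (277 × 7) = 1219/1939 ≈ 0.63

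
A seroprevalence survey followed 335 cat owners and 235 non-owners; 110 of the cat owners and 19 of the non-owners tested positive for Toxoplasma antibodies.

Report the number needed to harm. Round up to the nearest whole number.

NNH: 5

risk, cat owners = 110/335 = 0.328358
risk, non-owners = 19/235 = 0.080851
absolute risk difference = 0.247507
1 / 0.247507 = 4.040 → round up → 5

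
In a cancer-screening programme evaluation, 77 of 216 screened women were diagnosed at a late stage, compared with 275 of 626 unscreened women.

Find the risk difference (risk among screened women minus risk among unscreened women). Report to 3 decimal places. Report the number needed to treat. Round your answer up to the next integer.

risk, screened women = 77/216 = 0.3565
risk, unscreened women = 275/626 = 0.4393
risk difference = 0.3565 − 0.4393 = -0.083
absolute risk difference = 0.082816
1 / 0.082816 = 12.075 → round up → 13

RD = -0.083; NNT = 13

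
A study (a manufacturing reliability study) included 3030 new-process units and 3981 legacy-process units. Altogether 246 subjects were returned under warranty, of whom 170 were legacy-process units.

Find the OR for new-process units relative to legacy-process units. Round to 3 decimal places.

new-process units with the outcome: 246 − 170 = 76
new-process units without the outcome: 3030 − 76 = 2954
legacy-process units without the outcome: 3981 − 170 = 3811
OR = (76 × 3811) / (2954 × 170) = 289636/502180 ≈ 0.577

OR ≈ 0.577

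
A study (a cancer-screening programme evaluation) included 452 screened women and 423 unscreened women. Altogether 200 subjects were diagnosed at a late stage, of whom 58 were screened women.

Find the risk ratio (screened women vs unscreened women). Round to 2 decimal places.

screened women without the outcome: 452 − 58 = 394
unscreened women with the outcome: 200 − 58 = 142
unscreened women without the outcome: 423 − 142 = 281
risk, screened women = 58/452 = 0.1283
risk, unscreened women = 142/423 = 0.3357
RR = 0.1283 / 0.3357 = 0.38

0.38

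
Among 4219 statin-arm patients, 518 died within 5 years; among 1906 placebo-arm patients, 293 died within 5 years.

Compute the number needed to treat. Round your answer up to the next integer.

risk, statin-arm patients = 518/4219 = 0.122778
risk, placebo-arm patients = 293/1906 = 0.153725
absolute risk difference = 0.030947
1 / 0.030947 = 32.313 → round up → 33

33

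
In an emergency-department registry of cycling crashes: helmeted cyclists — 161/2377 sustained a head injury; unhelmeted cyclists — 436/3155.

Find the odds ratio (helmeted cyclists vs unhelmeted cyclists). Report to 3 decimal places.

OR = (161 × 2719) / (2216 × 436) = 437759/966176 ≈ 0.453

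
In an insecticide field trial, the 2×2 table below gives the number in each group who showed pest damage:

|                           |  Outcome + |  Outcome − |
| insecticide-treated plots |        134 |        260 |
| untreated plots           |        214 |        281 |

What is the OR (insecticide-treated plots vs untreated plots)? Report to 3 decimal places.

odds, insecticide-treated plots = 134/260 = 0.5154
odds, untreated plots = 214/281 = 0.7616
OR = 0.5154 / 0.7616 = 0.677

0.677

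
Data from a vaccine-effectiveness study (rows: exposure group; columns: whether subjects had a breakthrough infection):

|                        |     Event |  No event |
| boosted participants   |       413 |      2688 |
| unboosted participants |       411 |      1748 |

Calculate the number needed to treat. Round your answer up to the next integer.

risk, boosted participants = 413/3101 = 0.133183
risk, unboosted participants = 411/2159 = 0.190366
absolute risk difference = 0.057183
1 / 0.057183 = 17.488 → round up → 18

18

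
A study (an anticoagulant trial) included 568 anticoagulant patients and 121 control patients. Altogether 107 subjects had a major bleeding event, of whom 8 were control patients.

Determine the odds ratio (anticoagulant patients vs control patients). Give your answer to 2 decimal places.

OR = 2.98

anticoagulant patients with the outcome: 107 − 8 = 99
anticoagulant patients without the outcome: 568 − 99 = 469
control patients without the outcome: 121 − 8 = 113
OR = (99 × 113) / (469 × 8) = 11187/3752 ≈ 2.98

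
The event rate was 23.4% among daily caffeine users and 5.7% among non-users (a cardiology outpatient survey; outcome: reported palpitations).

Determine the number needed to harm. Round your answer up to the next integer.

absolute risk difference = 0.177000
1 / 0.177000 = 5.650 → round up → 6

NNH = 6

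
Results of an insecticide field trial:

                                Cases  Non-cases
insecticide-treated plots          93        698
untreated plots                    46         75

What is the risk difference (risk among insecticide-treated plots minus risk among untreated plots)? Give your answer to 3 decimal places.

risk, insecticide-treated plots = 93/791 = 0.1176
risk, untreated plots = 46/121 = 0.3802
risk difference = 0.1176 − 0.3802 = -0.263

-0.263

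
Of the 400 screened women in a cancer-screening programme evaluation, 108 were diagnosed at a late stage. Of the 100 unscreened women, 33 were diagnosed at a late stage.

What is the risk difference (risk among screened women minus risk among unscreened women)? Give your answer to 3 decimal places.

-0.060

risk, screened women = 108/400 = 0.2700
risk, unscreened women = 33/100 = 0.3300
risk difference = 0.2700 − 0.3300 = -0.060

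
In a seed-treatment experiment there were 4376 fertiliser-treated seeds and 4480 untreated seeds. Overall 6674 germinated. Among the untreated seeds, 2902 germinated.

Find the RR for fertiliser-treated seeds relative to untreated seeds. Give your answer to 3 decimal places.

fertiliser-treated seeds with the outcome: 6674 − 2902 = 3772
fertiliser-treated seeds without the outcome: 4376 − 3772 = 604
untreated seeds without the outcome: 4480 − 2902 = 1578
risk, fertiliser-treated seeds = 3772/4376 = 0.8620
risk, untreated seeds = 2902/4480 = 0.6478
RR = 0.8620 / 0.6478 = 1.331

RR ≈ 1.331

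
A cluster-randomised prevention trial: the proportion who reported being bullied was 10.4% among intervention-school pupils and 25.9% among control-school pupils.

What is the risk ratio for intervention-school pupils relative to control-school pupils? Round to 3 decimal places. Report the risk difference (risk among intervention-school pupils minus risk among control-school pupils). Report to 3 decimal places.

RR = 0.402; RD = -0.155

RR = 0.1040 / 0.2590 = 0.402
risk difference = 0.1040 − 0.2590 = -0.155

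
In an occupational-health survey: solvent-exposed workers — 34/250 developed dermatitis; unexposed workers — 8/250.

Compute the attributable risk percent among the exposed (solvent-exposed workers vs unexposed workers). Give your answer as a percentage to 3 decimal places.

AR% = 76.471%

risk, solvent-exposed workers = 34/250 = 0.13600
risk, unexposed workers = 8/250 = 0.03200
AR% = (0.13600 − 0.03200) / 0.13600 = 0.7647 → 76.471%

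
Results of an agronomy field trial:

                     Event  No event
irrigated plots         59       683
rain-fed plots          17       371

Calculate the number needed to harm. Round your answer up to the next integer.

NNH ≈ 29

risk, irrigated plots = 59/742 = 0.079515
risk, rain-fed plots = 17/388 = 0.043814
absolute risk difference = 0.035700
1 / 0.035700 = 28.011 → round up → 29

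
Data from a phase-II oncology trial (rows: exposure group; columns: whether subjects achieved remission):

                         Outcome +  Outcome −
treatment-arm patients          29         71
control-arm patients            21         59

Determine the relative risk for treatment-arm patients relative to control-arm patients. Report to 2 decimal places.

risk, treatment-arm patients = 29/100 = 0.2900
risk, control-arm patients = 21/80 = 0.2625
RR = 0.2900 / 0.2625 = 1.10

1.10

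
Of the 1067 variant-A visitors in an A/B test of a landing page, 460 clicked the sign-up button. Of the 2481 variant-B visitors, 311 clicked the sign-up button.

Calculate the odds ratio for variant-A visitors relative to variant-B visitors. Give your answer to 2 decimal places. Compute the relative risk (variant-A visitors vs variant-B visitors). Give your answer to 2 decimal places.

OR = (460 × 2170) / (607 × 311) = 998200/188777 ≈ 5.29
risk, variant-A visitors = 460/1067 = 0.4311
risk, variant-B visitors = 311/2481 = 0.1254
RR = 0.4311 / 0.1254 = 3.44

OR = 5.29; RR = 3.44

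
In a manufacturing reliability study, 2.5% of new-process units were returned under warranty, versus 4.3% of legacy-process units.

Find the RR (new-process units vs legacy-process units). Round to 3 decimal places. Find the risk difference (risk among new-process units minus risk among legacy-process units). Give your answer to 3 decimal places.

RR = 0.02500 / 0.04300 = 0.581
risk difference = 0.02500 − 0.04300 = -0.018

RR = 0.581; RD = -0.018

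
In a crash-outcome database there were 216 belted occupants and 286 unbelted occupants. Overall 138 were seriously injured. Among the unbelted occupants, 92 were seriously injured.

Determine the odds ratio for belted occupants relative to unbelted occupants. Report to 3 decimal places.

0.571

belted occupants with the outcome: 138 − 92 = 46
belted occupants without the outcome: 216 − 46 = 170
unbelted occupants without the outcome: 286 − 92 = 194
OR = (46 × 194) / (170 × 92) = 8924/15640 ≈ 0.571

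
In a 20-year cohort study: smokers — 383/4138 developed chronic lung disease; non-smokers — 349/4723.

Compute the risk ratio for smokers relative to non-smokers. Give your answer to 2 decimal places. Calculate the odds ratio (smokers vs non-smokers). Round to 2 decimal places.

RR = 1.25; OR = 1.28

risk, smokers = 383/4138 = 0.0926
risk, non-smokers = 349/4723 = 0.0739
RR = 0.0926 / 0.0739 = 1.25
odds, smokers = 383/3755 = 0.1020
odds, non-smokers = 349/4374 = 0.0798
OR = 0.1020 / 0.0798 = 1.28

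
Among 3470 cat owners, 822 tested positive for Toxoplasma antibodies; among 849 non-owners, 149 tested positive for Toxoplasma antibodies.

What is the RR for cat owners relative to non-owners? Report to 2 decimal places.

1.35

risk, cat owners = 822/3470 = 0.2369
risk, non-owners = 149/849 = 0.1755
RR = 0.2369 / 0.1755 = 1.35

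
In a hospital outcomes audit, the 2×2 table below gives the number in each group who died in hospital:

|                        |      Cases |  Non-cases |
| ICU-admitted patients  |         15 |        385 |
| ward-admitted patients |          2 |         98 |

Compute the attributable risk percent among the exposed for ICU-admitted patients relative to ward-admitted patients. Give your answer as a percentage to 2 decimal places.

46.67%

risk, ICU-admitted patients = 15/400 = 0.03750
risk, ward-admitted patients = 2/100 = 0.02000
AR% = (0.03750 − 0.02000) / 0.03750 = 0.4667 → 46.67%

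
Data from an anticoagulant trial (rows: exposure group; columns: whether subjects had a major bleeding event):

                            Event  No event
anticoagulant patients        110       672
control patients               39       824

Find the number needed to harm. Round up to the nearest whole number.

NNH ≈ 11

risk, anticoagulant patients = 110/782 = 0.140665
risk, control patients = 39/863 = 0.045191
absolute risk difference = 0.095474
1 / 0.095474 = 10.474 → round up → 11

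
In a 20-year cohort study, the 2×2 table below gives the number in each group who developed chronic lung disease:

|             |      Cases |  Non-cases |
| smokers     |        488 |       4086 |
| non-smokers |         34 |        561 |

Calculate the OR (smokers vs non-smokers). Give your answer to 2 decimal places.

OR = (488 × 561) / (4086 × 34) = 273768/138924 ≈ 1.97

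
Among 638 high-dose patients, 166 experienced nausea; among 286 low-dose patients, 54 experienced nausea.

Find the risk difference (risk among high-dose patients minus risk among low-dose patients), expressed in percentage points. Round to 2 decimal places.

RD ≈ 7.14

risk, high-dose patients = 166/638 = 0.2602
risk, low-dose patients = 54/286 = 0.1888
risk difference = 0.2602 − 0.1888 = 0.0714 → 7.14 percentage points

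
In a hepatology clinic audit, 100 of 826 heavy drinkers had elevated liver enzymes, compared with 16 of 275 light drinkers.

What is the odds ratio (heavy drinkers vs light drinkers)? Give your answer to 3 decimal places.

OR = (100 × 259) / (726 × 16) = 25900/11616 ≈ 2.230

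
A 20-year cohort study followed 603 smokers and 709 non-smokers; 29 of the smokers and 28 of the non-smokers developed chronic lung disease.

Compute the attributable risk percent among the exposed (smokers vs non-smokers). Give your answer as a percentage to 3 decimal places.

17.883%

risk, smokers = 29/603 = 0.04809
risk, non-smokers = 28/709 = 0.03949
AR% = (0.04809 − 0.03949) / 0.04809 = 0.1788 → 17.883%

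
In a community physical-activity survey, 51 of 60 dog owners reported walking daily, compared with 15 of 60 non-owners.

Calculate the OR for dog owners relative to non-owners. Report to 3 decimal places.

OR = (51 × 45) / (9 × 15) = 2295/135 ≈ 17.000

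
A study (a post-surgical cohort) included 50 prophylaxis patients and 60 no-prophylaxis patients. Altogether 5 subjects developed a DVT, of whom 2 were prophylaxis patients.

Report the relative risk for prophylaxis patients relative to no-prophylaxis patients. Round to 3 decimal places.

RR: 0.800

prophylaxis patients without the outcome: 50 − 2 = 48
no-prophylaxis patients with the outcome: 5 − 2 = 3
no-prophylaxis patients without the outcome: 60 − 3 = 57
risk, prophylaxis patients = 2/50 = 0.04000
risk, no-prophylaxis patients = 3/60 = 0.05000
RR = 0.04000 / 0.05000 = 0.800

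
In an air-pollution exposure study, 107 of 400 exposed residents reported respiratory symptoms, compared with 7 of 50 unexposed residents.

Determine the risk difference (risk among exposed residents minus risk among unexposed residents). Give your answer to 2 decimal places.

0.13

risk, exposed residents = 107/400 = 0.2675
risk, unexposed residents = 7/50 = 0.1400
risk difference = 0.2675 − 0.1400 = 0.13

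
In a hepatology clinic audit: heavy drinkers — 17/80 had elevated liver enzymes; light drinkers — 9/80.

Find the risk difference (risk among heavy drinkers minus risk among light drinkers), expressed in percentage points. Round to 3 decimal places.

10.000

risk, heavy drinkers = 17/80 = 0.2125
risk, light drinkers = 9/80 = 0.1125
risk difference = 0.2125 − 0.1125 = 0.1000 → 10.000 percentage points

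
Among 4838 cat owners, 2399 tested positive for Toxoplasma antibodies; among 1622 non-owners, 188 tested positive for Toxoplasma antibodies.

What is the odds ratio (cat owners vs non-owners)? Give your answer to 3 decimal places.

OR = (2399 × 1434) / (2439 × 188) = 3440166/458532 ≈ 7.503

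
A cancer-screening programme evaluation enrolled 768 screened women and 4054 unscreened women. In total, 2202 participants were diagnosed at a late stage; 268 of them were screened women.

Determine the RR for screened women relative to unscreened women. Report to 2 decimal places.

screened women without the outcome: 768 − 268 = 500
unscreened women with the outcome: 2202 − 268 = 1934
unscreened women without the outcome: 4054 − 1934 = 2120
risk, screened women = 268/768 = 0.3490
risk, unscreened women = 1934/4054 = 0.4771
RR = 0.3490 / 0.4771 = 0.73

RR = 0.73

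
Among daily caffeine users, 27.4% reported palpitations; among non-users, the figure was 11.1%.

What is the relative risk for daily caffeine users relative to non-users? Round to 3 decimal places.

RR = 0.2740 / 0.1110 = 2.468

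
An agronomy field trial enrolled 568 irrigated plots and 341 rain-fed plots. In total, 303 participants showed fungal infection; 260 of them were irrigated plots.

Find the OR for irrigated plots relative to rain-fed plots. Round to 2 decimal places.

OR: 5.85

irrigated plots without the outcome: 568 − 260 = 308
rain-fed plots with the outcome: 303 − 260 = 43
rain-fed plots without the outcome: 341 − 43 = 298
OR = (260 × 298) / (308 × 43) = 77480/13244 ≈ 5.85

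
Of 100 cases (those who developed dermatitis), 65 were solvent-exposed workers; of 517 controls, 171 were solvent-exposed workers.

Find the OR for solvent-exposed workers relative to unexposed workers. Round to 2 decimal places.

OR = (65 × 346) / (171 × 35) = 22490/5985 ≈ 3.76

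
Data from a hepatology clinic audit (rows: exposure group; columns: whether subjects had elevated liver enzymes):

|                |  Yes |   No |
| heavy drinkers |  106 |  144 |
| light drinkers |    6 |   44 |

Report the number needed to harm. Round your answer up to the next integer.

risk, heavy drinkers = 106/250 = 0.424000
risk, light drinkers = 6/50 = 0.120000
absolute risk difference = 0.304000
1 / 0.304000 = 3.289 → round up → 4

4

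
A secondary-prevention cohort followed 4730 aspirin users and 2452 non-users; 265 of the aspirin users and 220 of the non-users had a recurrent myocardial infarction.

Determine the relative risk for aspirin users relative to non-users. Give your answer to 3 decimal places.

risk, aspirin users = 265/4730 = 0.0560
risk, non-users = 220/2452 = 0.0897
RR = 0.0560 / 0.0897 = 0.624

0.624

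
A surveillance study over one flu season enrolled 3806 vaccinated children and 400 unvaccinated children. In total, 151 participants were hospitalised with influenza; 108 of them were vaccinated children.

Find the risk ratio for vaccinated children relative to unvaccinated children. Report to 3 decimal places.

0.264

vaccinated children without the outcome: 3806 − 108 = 3698
unvaccinated children with the outcome: 151 − 108 = 43
unvaccinated children without the outcome: 400 − 43 = 357
risk, vaccinated children = 108/3806 = 0.02838
risk, unvaccinated children = 43/400 = 0.10750
RR = 0.02838 / 0.10750 = 0.264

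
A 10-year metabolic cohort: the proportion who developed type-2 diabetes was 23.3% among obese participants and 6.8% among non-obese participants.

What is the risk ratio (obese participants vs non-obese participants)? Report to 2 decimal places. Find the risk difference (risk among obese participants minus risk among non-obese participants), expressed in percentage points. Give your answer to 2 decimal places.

RR = 3.43; RD = 16.50

RR = 0.2330 / 0.0680 = 3.43
risk difference = 0.2330 − 0.0680 = 0.1650 → 16.50 percentage points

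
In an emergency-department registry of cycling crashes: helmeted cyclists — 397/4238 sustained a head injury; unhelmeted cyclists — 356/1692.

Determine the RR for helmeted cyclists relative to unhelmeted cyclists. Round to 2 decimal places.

risk, helmeted cyclists = 397/4238 = 0.0937
risk, unhelmeted cyclists = 356/1692 = 0.2104
RR = 0.0937 / 0.2104 = 0.45

RR = 0.45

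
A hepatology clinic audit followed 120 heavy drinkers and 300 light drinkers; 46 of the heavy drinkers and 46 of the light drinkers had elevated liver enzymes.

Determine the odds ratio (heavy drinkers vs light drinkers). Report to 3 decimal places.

odds, heavy drinkers = 46/74 = 0.6216
odds, light drinkers = 46/254 = 0.1811
OR = 0.6216 / 0.1811 = 3.432

OR = 3.432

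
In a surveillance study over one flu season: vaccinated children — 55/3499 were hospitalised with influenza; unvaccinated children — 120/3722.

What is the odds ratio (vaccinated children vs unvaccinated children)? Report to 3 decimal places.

OR = (55 × 3602) / (3444 × 120) = 198110/413280 ≈ 0.479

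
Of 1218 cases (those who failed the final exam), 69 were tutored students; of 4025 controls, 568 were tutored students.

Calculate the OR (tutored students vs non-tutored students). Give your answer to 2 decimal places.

OR: 0.37

odds, tutored students = 69/568 = 0.1215
odds, non-tutored students = 1149/3457 = 0.3324
OR = 0.1215 / 0.3324 = 0.37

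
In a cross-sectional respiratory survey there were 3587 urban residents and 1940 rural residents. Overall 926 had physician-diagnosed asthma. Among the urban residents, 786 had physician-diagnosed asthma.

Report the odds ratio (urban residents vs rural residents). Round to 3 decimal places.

urban residents without the outcome: 3587 − 786 = 2801
rural residents with the outcome: 926 − 786 = 140
rural residents without the outcome: 1940 − 140 = 1800
OR = (786 × 1800) / (2801 × 140) = 1414800/392140 ≈ 3.608

OR = 3.608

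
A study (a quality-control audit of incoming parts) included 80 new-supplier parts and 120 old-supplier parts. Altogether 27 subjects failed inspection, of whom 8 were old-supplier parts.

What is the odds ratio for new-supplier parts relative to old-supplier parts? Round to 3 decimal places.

OR = 4.361

new-supplier parts with the outcome: 27 − 8 = 19
new-supplier parts without the outcome: 80 − 19 = 61
old-supplier parts without the outcome: 120 − 8 = 112
OR = (19 × 112) / (61 × 8) = 2128/488 ≈ 4.361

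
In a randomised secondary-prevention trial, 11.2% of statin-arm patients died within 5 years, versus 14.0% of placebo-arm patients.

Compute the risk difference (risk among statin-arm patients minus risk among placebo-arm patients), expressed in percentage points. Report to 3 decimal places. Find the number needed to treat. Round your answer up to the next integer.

risk difference = 0.1120 − 0.1400 = -0.0280 → -2.800 percentage points
absolute risk difference = 0.028000
1 / 0.028000 = 35.714 → round up → 36

RD = -2.800; NNT = 36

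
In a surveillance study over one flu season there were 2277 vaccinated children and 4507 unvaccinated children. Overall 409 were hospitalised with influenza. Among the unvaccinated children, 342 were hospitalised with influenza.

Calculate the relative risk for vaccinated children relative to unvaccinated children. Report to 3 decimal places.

RR ≈ 0.388

vaccinated children with the outcome: 409 − 342 = 67
vaccinated children without the outcome: 2277 − 67 = 2210
unvaccinated children without the outcome: 4507 − 342 = 4165
risk, vaccinated children = 67/2277 = 0.02942
risk, unvaccinated children = 342/4507 = 0.07588
RR = 0.02942 / 0.07588 = 0.388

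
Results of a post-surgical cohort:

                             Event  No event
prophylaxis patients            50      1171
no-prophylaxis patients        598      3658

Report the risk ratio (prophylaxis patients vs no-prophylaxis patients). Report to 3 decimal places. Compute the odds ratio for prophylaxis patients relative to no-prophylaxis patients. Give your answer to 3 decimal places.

risk, prophylaxis patients = 50/1221 = 0.04095
risk, no-prophylaxis patients = 598/4256 = 0.14051
RR = 0.04095 / 0.14051 = 0.291
OR = (50 × 3658) / (1171 × 598) = 182900/700258 ≈ 0.261

RR = 0.291; OR = 0.261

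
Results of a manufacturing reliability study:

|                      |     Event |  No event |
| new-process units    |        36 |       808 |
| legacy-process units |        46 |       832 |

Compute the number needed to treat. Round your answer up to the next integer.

NNT ≈ 103

risk, new-process units = 36/844 = 0.042654
risk, legacy-process units = 46/878 = 0.052392
absolute risk difference = 0.009738
1 / 0.009738 = 102.690 → round up → 103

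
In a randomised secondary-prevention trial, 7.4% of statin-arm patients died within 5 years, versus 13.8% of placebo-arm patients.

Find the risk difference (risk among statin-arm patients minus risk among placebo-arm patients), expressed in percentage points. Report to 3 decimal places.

RD = -6.400

risk difference = 0.0740 − 0.1380 = -0.0640 → -6.400 percentage points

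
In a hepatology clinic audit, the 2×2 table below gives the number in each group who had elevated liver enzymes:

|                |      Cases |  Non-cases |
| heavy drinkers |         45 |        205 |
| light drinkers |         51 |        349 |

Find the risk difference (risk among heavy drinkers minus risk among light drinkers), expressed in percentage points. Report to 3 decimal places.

RD: 5.250

risk, heavy drinkers = 45/250 = 0.1800
risk, light drinkers = 51/400 = 0.1275
risk difference = 0.1800 − 0.1275 = 0.0525 → 5.250 percentage points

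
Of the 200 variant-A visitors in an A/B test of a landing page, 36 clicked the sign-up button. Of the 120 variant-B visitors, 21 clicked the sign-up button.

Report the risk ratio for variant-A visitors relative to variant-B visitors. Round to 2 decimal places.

RR ≈ 1.03

risk, variant-A visitors = 36/200 = 0.1800
risk, variant-B visitors = 21/120 = 0.1750
RR = 0.1800 / 0.1750 = 1.03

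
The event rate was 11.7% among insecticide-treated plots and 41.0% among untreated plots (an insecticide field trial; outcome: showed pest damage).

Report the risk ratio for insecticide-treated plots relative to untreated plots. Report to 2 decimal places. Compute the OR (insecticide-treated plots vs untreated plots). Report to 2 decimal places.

RR = 0.1170 / 0.4100 = 0.29
odds, insecticide-treated plots = 0.1170/0.8830 = 0.1325
odds, untreated plots = 0.4100/0.5900 = 0.6949
OR = 0.1325 / 0.6949 = 0.19

RR = 0.29; OR = 0.19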